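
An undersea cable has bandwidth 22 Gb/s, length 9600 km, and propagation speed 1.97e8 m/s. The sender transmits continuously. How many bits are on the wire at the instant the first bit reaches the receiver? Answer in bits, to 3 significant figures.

Propagation delay = 9600000 / 197000000 = 0.048731 s.
BDP = R × t_prop = 22000000000 × 0.048731 = 1072080000 bits.

1070000000 bits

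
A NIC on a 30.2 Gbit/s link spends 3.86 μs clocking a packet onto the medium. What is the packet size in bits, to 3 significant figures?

L = R × t_tx = 30200000000 b/s × 3.86e-06 s = 116572 bits.

117000 bits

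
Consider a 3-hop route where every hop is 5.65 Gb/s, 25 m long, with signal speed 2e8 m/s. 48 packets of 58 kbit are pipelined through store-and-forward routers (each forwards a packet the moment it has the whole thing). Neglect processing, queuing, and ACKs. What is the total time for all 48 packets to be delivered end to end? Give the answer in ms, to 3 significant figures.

Per-hop transmission t_tx = L/R = 58000/5650000000 = 0.0102655 ms.
Per-hop propagation t_prop = 25/200000000 = 0.000125 ms.
Pipeline fill: first packet needs 3·t_tx to clear all hops; remaining 47 packets each add one t_tx.
Total = (3+48-1)·t_tx + 3·t_prop = 50·0.0102655 + 3·0.000125 = 0.514 ms.

0.514 ms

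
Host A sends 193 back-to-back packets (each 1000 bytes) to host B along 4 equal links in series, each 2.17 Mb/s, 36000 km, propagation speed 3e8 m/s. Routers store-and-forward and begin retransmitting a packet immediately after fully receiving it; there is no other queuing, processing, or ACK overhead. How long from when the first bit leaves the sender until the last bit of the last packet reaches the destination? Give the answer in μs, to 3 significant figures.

1200000 μs

Per-hop transmission t_tx = L/R = 8000/2170000 = 3686.64 μs.
Per-hop propagation t_prop = 36000000/300000000 = 120000 μs.
Pipeline fill: first packet needs 4·t_tx to clear all hops; remaining 192 packets each add one t_tx.
Total = (4+193-1)·t_tx + 4·t_prop = 196·3686.64 + 4·120000 = 1200000 μs.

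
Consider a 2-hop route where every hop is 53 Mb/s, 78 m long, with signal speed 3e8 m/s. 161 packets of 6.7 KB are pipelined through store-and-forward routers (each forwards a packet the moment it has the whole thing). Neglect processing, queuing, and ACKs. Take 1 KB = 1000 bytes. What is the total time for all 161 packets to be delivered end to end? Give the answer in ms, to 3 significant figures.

Per-hop transmission t_tx = L/R = 53600/53000000 = 1.01132 ms.
Per-hop propagation t_prop = 78/300000000 = 0.00026 ms.
Pipeline fill: first packet needs 2·t_tx to clear all hops; remaining 160 packets each add one t_tx.
Total = (2+161-1)·t_tx + 2·t_prop = 162·1.01132 + 2·0.00026 = 164 ms.

164 ms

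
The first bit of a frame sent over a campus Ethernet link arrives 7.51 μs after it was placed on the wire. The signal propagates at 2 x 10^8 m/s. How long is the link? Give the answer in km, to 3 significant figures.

1.50 km

d = s × t_prop = 200000000 × 7.51e-06 = 1.50 km.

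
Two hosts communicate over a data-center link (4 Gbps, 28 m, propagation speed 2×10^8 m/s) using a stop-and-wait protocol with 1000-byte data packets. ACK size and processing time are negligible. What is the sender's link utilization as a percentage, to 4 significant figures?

87.72 %

t_tx = L/R = 8000/4000000000 = 2e-06 s.
t_prop = 28/200000000 = 1.4e-07 s; RTT = 2.8e-07 s.
Cycle = t_tx + RTT = 2.28e-06 s.
Utilization = t_tx / cycle = 2e-06/2.28e-06 = 87.72 %.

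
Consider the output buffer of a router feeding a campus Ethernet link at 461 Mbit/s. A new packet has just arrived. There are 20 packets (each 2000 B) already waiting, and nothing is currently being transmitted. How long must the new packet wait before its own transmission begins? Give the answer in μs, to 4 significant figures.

Each queued packet: L/R = 16000/461000000 = 34.7072 μs.
20 queued → 694.143 μs.
Queuing delay = 694.1 μs.

694.1 μs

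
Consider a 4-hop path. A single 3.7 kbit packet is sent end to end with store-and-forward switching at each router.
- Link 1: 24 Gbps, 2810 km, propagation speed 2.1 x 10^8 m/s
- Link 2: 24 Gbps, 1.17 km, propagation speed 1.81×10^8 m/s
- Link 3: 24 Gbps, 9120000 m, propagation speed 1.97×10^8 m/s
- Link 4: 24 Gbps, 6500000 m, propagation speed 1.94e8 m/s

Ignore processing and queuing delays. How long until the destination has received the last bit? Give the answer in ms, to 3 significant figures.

L = 3700 bits.
Transmission delay per hop = L/R = 3700/24000000000 = 0.000154167 ms; 4 hops → 0.000616667 ms.
Propagation delays (d/s per hop): 13.381, 0.00646409, 46.2944, 33.5052 ms; sum = 93.187 ms.
End-to-end = 93.2 ms.

93.2 ms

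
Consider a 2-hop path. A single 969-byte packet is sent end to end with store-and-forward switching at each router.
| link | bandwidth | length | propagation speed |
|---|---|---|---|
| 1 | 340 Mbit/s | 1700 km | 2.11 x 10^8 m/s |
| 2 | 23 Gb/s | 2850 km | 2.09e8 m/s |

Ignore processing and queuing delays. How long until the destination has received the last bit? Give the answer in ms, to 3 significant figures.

L = 969 × 8 = 7752 bits.
Transmission delays (L/R per hop): 0.0228, 0.000337043 ms; sum = 0.023137 ms.
Propagation delays (d/s per hop): 8.05687, 13.6364 ms; sum = 21.6932 ms.
End-to-end = 21.7 ms.

21.7 ms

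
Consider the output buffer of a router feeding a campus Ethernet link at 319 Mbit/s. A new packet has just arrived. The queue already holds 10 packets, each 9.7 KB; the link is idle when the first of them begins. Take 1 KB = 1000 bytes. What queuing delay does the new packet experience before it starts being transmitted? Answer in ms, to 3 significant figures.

2.43 ms

Each queued packet: L/R = 77600/319000000 = 0.24326 ms.
10 queued → 2.4326 ms.
Queuing delay = 2.43 ms.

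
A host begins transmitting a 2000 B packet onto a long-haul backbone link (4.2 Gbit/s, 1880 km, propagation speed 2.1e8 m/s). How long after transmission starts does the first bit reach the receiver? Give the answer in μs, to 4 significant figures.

8952 μs

First bit experiences only propagation delay: d/s = 1880000/210000000 = 8952 μs.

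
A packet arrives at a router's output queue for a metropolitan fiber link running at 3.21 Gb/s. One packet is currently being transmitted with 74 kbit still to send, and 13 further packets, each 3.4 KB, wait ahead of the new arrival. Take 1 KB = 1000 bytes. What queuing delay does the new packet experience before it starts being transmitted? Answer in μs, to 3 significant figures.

Each queued packet: L/R = 27200/3210000000 = 8.47352 μs.
13 queued → 110.156 μs.
Plus remaining 74000 bits of current packet: 23.053 μs.
Queuing delay = 133 μs.

133 μs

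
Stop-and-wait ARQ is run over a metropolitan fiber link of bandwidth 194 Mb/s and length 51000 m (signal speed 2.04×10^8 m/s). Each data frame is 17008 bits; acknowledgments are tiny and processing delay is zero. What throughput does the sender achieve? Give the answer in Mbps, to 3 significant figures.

28.9 Mbps

t_tx = L/R = 17008/194000000 = 8.76701e-05 s.
t_prop = 51000/204000000 = 0.00025 s; RTT = 0.0005 s.
Cycle = t_tx + RTT = 0.00058767 s.
Throughput = L / cycle = 17008 / 0.00058767 = 28.9 Mbps.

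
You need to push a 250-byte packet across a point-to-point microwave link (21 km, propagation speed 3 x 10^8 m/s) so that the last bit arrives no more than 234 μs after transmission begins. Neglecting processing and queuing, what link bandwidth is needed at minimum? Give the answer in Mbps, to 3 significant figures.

12.2 Mbps

L = 2000 bits.
Propagation delay = 21000 / 300000000 = 70 μs.
Transmission budget = 234 − 70 = 164 μs.
R ≥ L / t_tx = 2000 bits / 0.000164 s = 12.2 Mbps.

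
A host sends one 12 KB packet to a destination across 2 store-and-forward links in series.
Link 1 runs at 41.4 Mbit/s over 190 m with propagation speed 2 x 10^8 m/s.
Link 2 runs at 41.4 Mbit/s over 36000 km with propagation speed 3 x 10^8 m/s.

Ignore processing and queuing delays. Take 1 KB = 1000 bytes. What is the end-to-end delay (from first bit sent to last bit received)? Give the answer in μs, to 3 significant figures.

125000 μs

L = 96000 bits.
Transmission delay per hop = L/R = 96000/41400000 = 2318.84 μs; 2 hops → 4637.68 μs.
Propagation delays (d/s per hop): 0.95, 120000 μs; sum = 120001 μs.
End-to-end = 125000 μs.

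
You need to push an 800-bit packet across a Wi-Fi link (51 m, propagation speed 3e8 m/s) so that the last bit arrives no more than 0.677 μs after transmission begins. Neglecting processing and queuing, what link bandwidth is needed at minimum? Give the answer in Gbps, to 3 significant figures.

Propagation delay = 51 / 300000000 = 0.17 μs.
Transmission budget = 0.677 − 0.17 = 0.507 μs.
R ≥ L / t_tx = 800 bits / 5.07e-07 s = 1.58 Gbps.

1.58 Gbps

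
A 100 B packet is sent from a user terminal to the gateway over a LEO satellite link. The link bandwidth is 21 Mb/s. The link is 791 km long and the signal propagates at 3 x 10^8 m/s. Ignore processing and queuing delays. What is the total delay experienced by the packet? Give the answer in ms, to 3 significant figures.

L = 100 × 8 = 800 bits.
Transmission delay = L/R = 800 / 21000000 = 0.0380952 ms.
Propagation delay = d/s = 791000 m / 300000000 m/s = 2.63667 ms.
Total = 2.67 ms.

2.67 ms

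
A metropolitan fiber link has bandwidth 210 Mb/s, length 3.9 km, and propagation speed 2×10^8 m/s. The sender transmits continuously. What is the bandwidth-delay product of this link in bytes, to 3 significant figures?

512 bytes

Propagation delay = 3900 / 200000000 = 1.95e-05 s.
BDP = R × t_prop = 210000000 × 1.95e-05 = 4095 bits.
In bytes: 4095/8 = 512 bytes.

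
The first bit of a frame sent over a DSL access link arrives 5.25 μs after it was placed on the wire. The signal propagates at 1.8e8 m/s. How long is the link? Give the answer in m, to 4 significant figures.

d = s × t_prop = 180000000 × 5.25e-06 = 945.0 m.

945.0 m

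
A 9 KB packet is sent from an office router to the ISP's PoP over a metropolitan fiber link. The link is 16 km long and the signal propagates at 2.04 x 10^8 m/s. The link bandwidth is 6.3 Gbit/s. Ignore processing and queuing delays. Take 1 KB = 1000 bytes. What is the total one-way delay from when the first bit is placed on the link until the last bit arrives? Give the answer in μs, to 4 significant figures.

L = 72000 bits.
Transmission delay = L/R = 72000 / 6300000000 = 11.4286 μs.
Propagation delay = d/s = 16000 m / 204000000 m/s = 78.4314 μs.
Total = 89.86 μs.

89.86 μs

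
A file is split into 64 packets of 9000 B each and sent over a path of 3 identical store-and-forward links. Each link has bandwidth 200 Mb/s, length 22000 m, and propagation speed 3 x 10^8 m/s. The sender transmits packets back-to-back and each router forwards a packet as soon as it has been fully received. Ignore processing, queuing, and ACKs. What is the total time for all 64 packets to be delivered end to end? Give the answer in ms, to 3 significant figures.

Per-hop transmission t_tx = L/R = 72000/200000000 = 0.36 ms.
Per-hop propagation t_prop = 22000/300000000 = 0.0733333 ms.
Pipeline fill: first packet needs 3·t_tx to clear all hops; remaining 63 packets each add one t_tx.
Total = (3+64-1)·t_tx + 3·t_prop = 66·0.36 + 3·0.0733333 = 24.0 ms.

24.0 ms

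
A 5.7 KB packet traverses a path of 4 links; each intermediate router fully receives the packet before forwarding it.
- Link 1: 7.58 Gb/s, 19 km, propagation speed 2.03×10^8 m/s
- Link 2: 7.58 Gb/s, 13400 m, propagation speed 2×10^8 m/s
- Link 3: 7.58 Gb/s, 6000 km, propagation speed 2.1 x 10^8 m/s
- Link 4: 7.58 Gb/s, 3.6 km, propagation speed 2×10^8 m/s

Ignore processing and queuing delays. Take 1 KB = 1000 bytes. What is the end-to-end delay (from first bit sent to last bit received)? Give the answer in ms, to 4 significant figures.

L = 45600 bits.
Transmission delay per hop = L/R = 45600/7580000000 = 0.00601583 ms; 4 hops → 0.0240633 ms.
Propagation delays (d/s per hop): 0.0935961, 0.067, 28.5714, 0.018 ms; sum = 28.75 ms.
End-to-end = 28.77 ms.

28.77 ms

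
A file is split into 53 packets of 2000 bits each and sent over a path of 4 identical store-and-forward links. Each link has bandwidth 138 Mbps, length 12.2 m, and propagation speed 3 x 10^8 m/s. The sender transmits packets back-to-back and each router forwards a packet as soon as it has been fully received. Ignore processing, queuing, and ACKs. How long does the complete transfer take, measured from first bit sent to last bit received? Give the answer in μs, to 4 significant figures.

811.8 μs

Per-hop transmission t_tx = L/R = 2000/138000000 = 14.4928 μs.
Per-hop propagation t_prop = 12.2/300000000 = 0.0406667 μs.
Pipeline fill: first packet needs 4·t_tx to clear all hops; remaining 52 packets each add one t_tx.
Total = (4+53-1)·t_tx + 4·t_prop = 56·14.4928 + 4·0.0406667 = 811.8 μs.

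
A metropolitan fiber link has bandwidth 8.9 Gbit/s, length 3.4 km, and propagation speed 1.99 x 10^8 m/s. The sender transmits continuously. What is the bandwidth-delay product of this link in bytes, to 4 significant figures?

19010 bytes

Propagation delay = 3400 / 199000000 = 1.70854e-05 s.
BDP = R × t_prop = 8900000000 × 1.70854e-05 = 152060 bits.
In bytes: 152060/8 = 19010 bytes.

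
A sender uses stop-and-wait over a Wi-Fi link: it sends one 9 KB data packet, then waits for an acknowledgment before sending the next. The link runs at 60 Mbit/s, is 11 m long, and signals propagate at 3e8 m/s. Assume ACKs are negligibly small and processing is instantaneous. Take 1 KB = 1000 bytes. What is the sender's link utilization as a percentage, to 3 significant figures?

t_tx = L/R = 72000/60000000 = 0.0012 s.
t_prop = 11/300000000 = 3.66667e-08 s; RTT = 7.33333e-08 s.
Cycle = t_tx + RTT = 0.00120007 s.
Utilization = t_tx / cycle = 0.0012/0.00120007 = 100 %.

100 %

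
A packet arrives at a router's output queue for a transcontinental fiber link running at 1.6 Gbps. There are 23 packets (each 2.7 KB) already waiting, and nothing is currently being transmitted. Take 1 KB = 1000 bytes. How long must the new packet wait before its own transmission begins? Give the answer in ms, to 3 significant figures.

0.311 ms

Each queued packet: L/R = 21600/1600000000 = 0.0135 ms.
23 queued → 0.3105 ms.
Queuing delay = 0.311 ms.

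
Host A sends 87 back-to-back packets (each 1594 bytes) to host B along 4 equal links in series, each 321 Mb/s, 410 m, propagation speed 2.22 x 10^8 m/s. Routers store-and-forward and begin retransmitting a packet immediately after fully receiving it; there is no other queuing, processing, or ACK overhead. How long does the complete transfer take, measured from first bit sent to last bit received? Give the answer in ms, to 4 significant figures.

3.583 ms

Per-hop transmission t_tx = L/R = 12752/321000000 = 0.0397259 ms.
Per-hop propagation t_prop = 410/2.22e+08 = 0.00184685 ms.
Pipeline fill: first packet needs 4·t_tx to clear all hops; remaining 86 packets each add one t_tx.
Total = (4+87-1)·t_tx + 4·t_prop = 90·0.0397259 + 4·0.00184685 = 3.583 ms.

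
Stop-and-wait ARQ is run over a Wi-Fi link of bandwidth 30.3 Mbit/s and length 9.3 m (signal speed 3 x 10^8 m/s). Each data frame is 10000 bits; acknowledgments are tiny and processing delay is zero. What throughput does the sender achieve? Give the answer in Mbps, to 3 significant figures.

t_tx = L/R = 10000/30300000 = 0.000330033 s.
t_prop = 9.3/300000000 = 3.1e-08 s; RTT = 6.2e-08 s.
Cycle = t_tx + RTT = 0.000330095 s.
Throughput = L / cycle = 10000 / 0.000330095 = 30.3 Mbps.

30.3 Mbps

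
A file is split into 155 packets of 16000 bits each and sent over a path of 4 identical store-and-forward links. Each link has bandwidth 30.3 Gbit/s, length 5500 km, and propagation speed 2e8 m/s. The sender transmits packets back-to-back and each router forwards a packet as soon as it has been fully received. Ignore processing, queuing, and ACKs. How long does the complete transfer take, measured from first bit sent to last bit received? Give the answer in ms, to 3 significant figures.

Per-hop transmission t_tx = L/R = 16000/30300000000 = 0.000528053 ms.
Per-hop propagation t_prop = 5500000/200000000 = 27.5 ms.
Pipeline fill: first packet needs 4·t_tx to clear all hops; remaining 154 packets each add one t_tx.
Total = (4+155-1)·t_tx + 4·t_prop = 158·0.000528053 + 4·27.5 = 110 ms.

110 ms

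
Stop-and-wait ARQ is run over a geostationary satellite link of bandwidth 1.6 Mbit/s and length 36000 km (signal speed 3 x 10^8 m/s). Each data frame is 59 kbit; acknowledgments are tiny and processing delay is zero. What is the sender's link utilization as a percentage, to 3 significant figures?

t_tx = L/R = 59000/1600000 = 0.036875 s.
t_prop = 36000000/300000000 = 0.12 s; RTT = 0.24 s.
Cycle = t_tx + RTT = 0.276875 s.
Utilization = t_tx / cycle = 0.036875/0.276875 = 13.3 %.

13.3 %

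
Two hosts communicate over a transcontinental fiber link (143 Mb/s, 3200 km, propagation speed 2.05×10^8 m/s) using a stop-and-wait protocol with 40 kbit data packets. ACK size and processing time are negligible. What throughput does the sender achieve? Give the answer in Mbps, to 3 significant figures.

t_tx = L/R = 40000/143000000 = 0.00027972 s.
t_prop = 3200000/2.05e+08 = 0.0156098 s; RTT = 0.0312195 s.
Cycle = t_tx + RTT = 0.0314992 s.
Throughput = L / cycle = 40000 / 0.0314992 = 1.27 Mbps.

1.27 Mbps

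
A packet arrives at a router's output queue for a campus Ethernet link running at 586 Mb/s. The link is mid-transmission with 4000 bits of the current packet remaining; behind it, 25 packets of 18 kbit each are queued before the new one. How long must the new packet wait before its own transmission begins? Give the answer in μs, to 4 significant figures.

774.7 μs

Each queued packet: L/R = 18000/586000000 = 30.7167 μs.
25 queued → 767.918 μs.
Plus remaining 4000 bits of current packet: 6.82594 μs.
Queuing delay = 774.7 μs.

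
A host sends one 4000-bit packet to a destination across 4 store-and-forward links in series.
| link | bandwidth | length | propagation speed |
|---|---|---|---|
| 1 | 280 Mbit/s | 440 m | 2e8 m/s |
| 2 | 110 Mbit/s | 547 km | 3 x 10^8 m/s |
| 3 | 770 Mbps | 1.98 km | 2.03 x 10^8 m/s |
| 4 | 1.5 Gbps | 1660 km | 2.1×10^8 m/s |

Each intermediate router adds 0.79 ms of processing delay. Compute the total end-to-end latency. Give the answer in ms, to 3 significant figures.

Transmission delays (L/R per hop): 0.0142857, 0.0363636, 0.00519481, 0.00266667 ms; sum = 0.0585108 ms.
Propagation delays (d/s per hop): 0.0022, 1.82333, 0.00975369, 7.90476 ms; sum = 9.74005 ms.
Processing at 3 router(s): 3 × 0.79 ms = 2.37 ms.
End-to-end = 12.2 ms.

12.2 ms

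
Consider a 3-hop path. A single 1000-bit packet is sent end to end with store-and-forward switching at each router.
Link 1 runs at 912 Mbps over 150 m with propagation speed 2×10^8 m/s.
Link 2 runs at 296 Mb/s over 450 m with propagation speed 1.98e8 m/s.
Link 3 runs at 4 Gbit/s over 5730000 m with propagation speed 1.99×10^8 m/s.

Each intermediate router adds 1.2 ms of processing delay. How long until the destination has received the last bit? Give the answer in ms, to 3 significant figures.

31.2 ms

Transmission delays (L/R per hop): 0.00109649, 0.00337838, 0.00025 ms; sum = 0.00472487 ms.
Propagation delays (d/s per hop): 0.00075, 0.00227273, 28.794 ms; sum = 28.797 ms.
Processing at 2 router(s): 2 × 1.2 ms = 2.4 ms.
End-to-end = 31.2 ms.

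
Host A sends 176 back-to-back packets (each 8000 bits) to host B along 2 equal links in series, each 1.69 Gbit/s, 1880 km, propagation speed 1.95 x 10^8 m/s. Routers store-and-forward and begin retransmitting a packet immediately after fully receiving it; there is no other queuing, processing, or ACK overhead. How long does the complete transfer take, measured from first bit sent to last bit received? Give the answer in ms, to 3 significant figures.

20.1 ms

Per-hop transmission t_tx = L/R = 8000/1690000000 = 0.00473373 ms.
Per-hop propagation t_prop = 1880000/195000000 = 9.64103 ms.
Pipeline fill: first packet needs 2·t_tx to clear all hops; remaining 175 packets each add one t_tx.
Total = (2+176-1)·t_tx + 2·t_prop = 177·0.00473373 + 2·9.64103 = 20.1 ms.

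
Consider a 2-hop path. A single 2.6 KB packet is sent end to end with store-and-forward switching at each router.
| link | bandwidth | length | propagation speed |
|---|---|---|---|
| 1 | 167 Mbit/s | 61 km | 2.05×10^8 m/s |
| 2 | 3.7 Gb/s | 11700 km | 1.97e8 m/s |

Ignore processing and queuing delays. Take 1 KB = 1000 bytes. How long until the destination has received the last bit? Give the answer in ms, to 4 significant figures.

59.82 ms

L = 20800 bits.
Transmission delays (L/R per hop): 0.124551, 0.00562162 ms; sum = 0.130173 ms.
Propagation delays (d/s per hop): 0.297561, 59.3909 ms; sum = 59.6884 ms.
End-to-end = 59.82 ms.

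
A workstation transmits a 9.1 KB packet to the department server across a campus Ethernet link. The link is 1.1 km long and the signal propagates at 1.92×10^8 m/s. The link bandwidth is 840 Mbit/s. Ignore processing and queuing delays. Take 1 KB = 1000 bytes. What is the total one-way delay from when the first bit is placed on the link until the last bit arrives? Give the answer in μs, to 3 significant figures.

92.4 μs

L = 72800 bits.
Transmission delay = L/R = 72800 / 840000000 = 86.6667 μs.
Propagation delay = d/s = 1100 m / 192000000 m/s = 5.72917 μs.
Total = 92.4 μs.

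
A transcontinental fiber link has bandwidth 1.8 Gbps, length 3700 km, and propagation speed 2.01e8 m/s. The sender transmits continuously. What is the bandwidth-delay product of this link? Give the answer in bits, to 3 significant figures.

33100000 bits

Propagation delay = 3700000 / 2.01e+08 = 0.018408 s.
BDP = R × t_prop = 1800000000 × 0.018408 = 33134300 bits.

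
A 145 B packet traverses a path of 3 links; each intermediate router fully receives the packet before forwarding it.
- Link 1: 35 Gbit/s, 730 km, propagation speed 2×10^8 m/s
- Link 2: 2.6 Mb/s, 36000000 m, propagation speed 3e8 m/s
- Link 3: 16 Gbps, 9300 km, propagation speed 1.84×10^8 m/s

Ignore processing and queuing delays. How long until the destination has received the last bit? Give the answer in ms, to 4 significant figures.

174.6 ms

L = 145 × 8 = 1160 bits.
Transmission delays (L/R per hop): 3.31429e-05, 0.446154, 7.25e-05 ms; sum = 0.446259 ms.
Propagation delays (d/s per hop): 3.65, 120, 50.5435 ms; sum = 174.193 ms.
End-to-end = 174.6 ms.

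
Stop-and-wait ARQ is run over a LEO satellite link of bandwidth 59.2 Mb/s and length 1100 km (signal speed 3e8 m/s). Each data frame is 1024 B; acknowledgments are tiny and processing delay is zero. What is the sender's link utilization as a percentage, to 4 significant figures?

1.852 %

t_tx = L/R = 8192/59200000 = 0.000138378 s.
t_prop = 1100000/300000000 = 0.00366667 s; RTT = 0.00733333 s.
Cycle = t_tx + RTT = 0.00747171 s.
Utilization = t_tx / cycle = 0.000138378/0.00747171 = 1.852 %.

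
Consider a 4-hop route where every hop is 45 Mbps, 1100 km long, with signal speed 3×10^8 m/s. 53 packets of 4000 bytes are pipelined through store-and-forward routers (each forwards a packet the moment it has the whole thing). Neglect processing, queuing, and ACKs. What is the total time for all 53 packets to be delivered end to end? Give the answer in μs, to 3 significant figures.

Per-hop transmission t_tx = L/R = 32000/45000000 = 711.111 μs.
Per-hop propagation t_prop = 1100000/300000000 = 3666.67 μs.
Pipeline fill: first packet needs 4·t_tx to clear all hops; remaining 52 packets each add one t_tx.
Total = (4+53-1)·t_tx + 4·t_prop = 56·711.111 + 4·3666.67 = 54500 μs.

54500 μs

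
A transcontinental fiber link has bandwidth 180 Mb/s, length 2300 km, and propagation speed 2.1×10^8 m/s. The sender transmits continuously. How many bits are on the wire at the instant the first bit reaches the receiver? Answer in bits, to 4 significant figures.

1971000 bits

Propagation delay = 2300000 / 210000000 = 0.0109524 s.
BDP = R × t_prop = 180000000 × 0.0109524 = 1971430 bits.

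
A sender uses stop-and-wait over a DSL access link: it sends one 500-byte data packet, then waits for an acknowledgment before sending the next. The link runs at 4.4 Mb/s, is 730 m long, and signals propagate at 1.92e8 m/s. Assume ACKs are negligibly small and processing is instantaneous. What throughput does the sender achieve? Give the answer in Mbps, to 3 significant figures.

4.36 Mbps

t_tx = L/R = 4000/4400000 = 0.000909091 s.
t_prop = 730/192000000 = 3.80208e-06 s; RTT = 7.60417e-06 s.
Cycle = t_tx + RTT = 0.000916695 s.
Throughput = L / cycle = 4000 / 0.000916695 = 4.36 Mbps.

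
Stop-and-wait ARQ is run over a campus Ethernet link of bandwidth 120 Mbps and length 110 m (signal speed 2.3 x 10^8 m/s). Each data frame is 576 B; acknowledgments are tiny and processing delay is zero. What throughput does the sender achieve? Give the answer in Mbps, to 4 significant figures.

t_tx = L/R = 4608/120000000 = 3.84e-05 s.
t_prop = 110/2.3e+08 = 4.78261e-07 s; RTT = 9.56522e-07 s.
Cycle = t_tx + RTT = 3.93565e-05 s.
Throughput = L / cycle = 4608 / 3.93565e-05 = 117.1 Mbps.

117.1 Mbps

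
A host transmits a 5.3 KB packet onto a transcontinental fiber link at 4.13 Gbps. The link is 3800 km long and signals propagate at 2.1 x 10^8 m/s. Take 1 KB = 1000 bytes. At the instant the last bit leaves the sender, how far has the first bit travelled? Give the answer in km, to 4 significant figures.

2.156 km

t_tx = L/R = 42400/4130000000 = 1.02663e-05 s.
Distance = s × t_tx = 210000000 × 1.02663e-05 = 2.156 km.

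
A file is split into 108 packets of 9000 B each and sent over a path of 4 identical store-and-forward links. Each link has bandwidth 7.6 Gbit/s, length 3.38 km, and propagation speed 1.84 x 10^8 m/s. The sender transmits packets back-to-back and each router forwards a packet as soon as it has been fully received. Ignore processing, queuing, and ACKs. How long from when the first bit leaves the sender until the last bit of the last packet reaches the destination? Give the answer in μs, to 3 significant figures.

Per-hop transmission t_tx = L/R = 72000/7600000000 = 9.47368 μs.
Per-hop propagation t_prop = 3380/184000000 = 18.3696 μs.
Pipeline fill: first packet needs 4·t_tx to clear all hops; remaining 107 packets each add one t_tx.
Total = (4+108-1)·t_tx + 4·t_prop = 111·9.47368 + 4·18.3696 = 1130 μs.

1130 μs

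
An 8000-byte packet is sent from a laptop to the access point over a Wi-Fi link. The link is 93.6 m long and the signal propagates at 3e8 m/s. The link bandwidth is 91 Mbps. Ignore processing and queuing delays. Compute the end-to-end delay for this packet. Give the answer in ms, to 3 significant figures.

L = 8000 × 8 = 64000 bits.
Transmission delay = L/R = 64000 / 91000000 = 0.703297 ms.
Propagation delay = d/s = 93.6 m / 300000000 m/s = 0.000312 ms.
Total = 0.704 ms.

0.704 ms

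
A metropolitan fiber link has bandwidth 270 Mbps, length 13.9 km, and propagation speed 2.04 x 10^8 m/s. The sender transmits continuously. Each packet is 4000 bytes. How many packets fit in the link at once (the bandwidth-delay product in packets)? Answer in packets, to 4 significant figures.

Propagation delay = 13900 / 204000000 = 6.81373e-05 s.
BDP = R × t_prop = 270000000 × 6.81373e-05 = 18397.1 bits.
In packets of 32000 bits: 0.5749 packets.

0.5749 packets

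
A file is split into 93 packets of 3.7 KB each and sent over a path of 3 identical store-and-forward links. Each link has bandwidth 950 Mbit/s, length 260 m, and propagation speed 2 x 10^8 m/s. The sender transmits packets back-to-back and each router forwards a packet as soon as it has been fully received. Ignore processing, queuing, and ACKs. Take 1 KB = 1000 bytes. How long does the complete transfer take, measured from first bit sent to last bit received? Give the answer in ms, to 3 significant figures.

Per-hop transmission t_tx = L/R = 29600/950000000 = 0.0311579 ms.
Per-hop propagation t_prop = 260/200000000 = 0.0013 ms.
Pipeline fill: first packet needs 3·t_tx to clear all hops; remaining 92 packets each add one t_tx.
Total = (3+93-1)·t_tx + 3·t_prop = 95·0.0311579 + 3·0.0013 = 2.96 ms.

2.96 ms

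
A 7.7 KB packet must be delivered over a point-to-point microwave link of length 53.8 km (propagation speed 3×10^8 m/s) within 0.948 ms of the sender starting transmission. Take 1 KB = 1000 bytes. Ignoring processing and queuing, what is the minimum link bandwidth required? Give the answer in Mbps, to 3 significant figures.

80.1 Mbps

L = 61600 bits.
Propagation delay = 53800 / 300000000 = 0.179333 ms.
Transmission budget = 0.948 − 0.179333 = 0.768667 ms.
R ≥ L / t_tx = 61600 bits / 0.000768667 s = 80.1 Mbps.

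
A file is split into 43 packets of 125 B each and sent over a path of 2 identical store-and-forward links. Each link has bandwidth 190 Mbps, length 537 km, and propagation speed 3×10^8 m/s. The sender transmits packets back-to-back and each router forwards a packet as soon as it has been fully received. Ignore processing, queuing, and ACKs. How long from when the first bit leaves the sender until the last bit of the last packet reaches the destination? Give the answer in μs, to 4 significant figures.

3812 μs

Per-hop transmission t_tx = L/R = 1000/190000000 = 5.26316 μs.
Per-hop propagation t_prop = 537000/300000000 = 1790 μs.
Pipeline fill: first packet needs 2·t_tx to clear all hops; remaining 42 packets each add one t_tx.
Total = (2+43-1)·t_tx + 2·t_prop = 44·5.26316 + 2·1790 = 3812 μs.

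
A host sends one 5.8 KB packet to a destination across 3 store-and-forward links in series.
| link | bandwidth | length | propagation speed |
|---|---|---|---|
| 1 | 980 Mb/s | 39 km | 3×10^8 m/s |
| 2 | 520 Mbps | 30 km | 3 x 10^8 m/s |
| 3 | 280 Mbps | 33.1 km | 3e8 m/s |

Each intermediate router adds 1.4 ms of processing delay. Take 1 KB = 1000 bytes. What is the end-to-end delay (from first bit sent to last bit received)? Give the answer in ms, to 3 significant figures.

3.44 ms

L = 46400 bits.
Transmission delays (L/R per hop): 0.0473469, 0.0892308, 0.165714 ms; sum = 0.302292 ms.
Propagation delays (d/s per hop): 0.13, 0.1, 0.110333 ms; sum = 0.340333 ms.
Processing at 2 router(s): 2 × 1.4 ms = 2.8 ms.
End-to-end = 3.44 ms.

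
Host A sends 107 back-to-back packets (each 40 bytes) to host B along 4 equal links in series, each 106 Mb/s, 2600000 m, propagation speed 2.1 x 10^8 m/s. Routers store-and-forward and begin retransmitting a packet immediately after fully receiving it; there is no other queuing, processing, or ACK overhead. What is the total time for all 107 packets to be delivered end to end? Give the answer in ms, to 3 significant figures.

49.9 ms

Per-hop transmission t_tx = L/R = 320/106000000 = 0.00301887 ms.
Per-hop propagation t_prop = 2600000/210000000 = 12.381 ms.
Pipeline fill: first packet needs 4·t_tx to clear all hops; remaining 106 packets each add one t_tx.
Total = (4+107-1)·t_tx + 4·t_prop = 110·0.00301887 + 4·12.381 = 49.9 ms.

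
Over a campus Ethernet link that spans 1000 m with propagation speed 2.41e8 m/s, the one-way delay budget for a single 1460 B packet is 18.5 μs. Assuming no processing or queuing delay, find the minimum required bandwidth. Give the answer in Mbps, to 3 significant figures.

L = 11680 bits.
Propagation delay = 1000 / 241000000 = 4.14938 μs.
Transmission budget = 18.5 − 4.14938 = 14.3506 μs.
R ≥ L / t_tx = 11680 bits / 1.43506e-05 s = 814 Mbps.

814 Mbps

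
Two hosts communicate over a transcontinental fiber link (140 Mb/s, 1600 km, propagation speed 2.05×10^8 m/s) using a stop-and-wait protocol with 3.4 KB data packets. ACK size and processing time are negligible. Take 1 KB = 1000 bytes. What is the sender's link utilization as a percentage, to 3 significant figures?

1.23 %

t_tx = L/R = 27200/140000000 = 0.000194286 s.
t_prop = 1600000/2.05e+08 = 0.00780488 s; RTT = 0.0156098 s.
Cycle = t_tx + RTT = 0.015804 s.
Utilization = t_tx / cycle = 0.000194286/0.015804 = 1.23 %.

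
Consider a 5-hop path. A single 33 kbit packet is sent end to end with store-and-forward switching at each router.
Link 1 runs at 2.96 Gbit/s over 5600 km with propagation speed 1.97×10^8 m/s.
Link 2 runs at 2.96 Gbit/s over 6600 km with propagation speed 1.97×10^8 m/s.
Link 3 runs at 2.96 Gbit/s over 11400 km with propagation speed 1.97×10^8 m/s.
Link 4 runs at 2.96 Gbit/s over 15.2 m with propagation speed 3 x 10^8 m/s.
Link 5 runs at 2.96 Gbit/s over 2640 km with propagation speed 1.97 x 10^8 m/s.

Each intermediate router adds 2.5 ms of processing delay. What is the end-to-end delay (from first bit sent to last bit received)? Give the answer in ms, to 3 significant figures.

L = 33000 bits.
Transmission delay per hop = L/R = 33000/2960000000 = 0.0111486 ms; 5 hops → 0.0557432 ms.
Propagation delays (d/s per hop): 28.4264, 33.5025, 57.868, 5.06667e-05, 13.401 ms; sum = 133.198 ms.
Processing at 4 router(s): 4 × 2.5 ms = 10 ms.
End-to-end = 143 ms.

143 ms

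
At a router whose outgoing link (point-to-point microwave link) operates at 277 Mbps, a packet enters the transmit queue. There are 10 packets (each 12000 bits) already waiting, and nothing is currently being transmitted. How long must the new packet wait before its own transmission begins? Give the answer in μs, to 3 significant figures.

433 μs

Each queued packet: L/R = 12000/277000000 = 43.3213 μs.
10 queued → 433.213 μs.
Queuing delay = 433 μs.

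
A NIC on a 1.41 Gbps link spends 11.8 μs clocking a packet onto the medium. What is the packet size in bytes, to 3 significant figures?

2080 bytes

L = R × t_tx = 1410000000 b/s × 1.18e-05 s = 16638 bits.
In bytes: 16638 / 8 = 2080 bytes.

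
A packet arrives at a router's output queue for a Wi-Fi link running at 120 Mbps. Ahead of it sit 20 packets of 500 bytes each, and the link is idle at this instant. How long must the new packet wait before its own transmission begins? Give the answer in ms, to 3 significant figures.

Each queued packet: L/R = 4000/120000000 = 0.0333333 ms.
20 queued → 0.666667 ms.
Queuing delay = 0.667 ms.

0.667 ms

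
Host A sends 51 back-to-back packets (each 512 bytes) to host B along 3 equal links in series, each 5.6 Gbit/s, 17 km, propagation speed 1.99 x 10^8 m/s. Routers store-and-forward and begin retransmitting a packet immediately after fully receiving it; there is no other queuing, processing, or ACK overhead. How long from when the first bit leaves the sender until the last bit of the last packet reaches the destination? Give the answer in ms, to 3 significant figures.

Per-hop transmission t_tx = L/R = 4096/5600000000 = 0.000731429 ms.
Per-hop propagation t_prop = 17000/199000000 = 0.0854271 ms.
Pipeline fill: first packet needs 3·t_tx to clear all hops; remaining 50 packets each add one t_tx.
Total = (3+51-1)·t_tx + 3·t_prop = 53·0.000731429 + 3·0.0854271 = 0.295 ms.

0.295 ms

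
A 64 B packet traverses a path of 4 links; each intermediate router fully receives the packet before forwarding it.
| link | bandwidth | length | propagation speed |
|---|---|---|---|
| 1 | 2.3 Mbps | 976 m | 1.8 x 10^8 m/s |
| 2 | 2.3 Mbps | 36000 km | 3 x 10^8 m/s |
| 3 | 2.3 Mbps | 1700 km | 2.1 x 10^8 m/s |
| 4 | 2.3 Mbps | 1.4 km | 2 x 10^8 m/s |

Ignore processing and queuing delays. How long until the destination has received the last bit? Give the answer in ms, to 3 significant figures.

129 ms

L = 64 × 8 = 512 bits.
Transmission delay per hop = L/R = 512/2300000 = 0.222609 ms; 4 hops → 0.890435 ms.
Propagation delays (d/s per hop): 0.00542222, 120, 8.09524, 0.007 ms; sum = 128.108 ms.
End-to-end = 129 ms.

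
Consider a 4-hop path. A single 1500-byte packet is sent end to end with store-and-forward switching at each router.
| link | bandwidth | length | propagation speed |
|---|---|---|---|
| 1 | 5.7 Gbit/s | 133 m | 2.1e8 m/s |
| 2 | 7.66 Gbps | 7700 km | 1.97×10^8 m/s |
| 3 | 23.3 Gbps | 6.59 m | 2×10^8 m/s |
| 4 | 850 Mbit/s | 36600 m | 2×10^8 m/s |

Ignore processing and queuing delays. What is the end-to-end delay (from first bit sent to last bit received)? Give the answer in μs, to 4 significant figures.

39290 μs

L = 1500 × 8 = 12000 bits.
Transmission delays (L/R per hop): 2.10526, 1.56658, 0.515021, 14.1176 μs; sum = 18.3045 μs.
Propagation delays (d/s per hop): 0.633333, 39086.3, 0.03295, 183 μs; sum = 39270 μs.
End-to-end = 39290 μs.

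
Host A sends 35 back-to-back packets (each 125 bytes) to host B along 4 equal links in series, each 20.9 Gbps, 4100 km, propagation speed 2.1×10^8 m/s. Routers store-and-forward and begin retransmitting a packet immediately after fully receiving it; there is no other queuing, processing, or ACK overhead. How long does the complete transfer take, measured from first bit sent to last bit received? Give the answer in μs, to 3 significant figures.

78100 μs

Per-hop transmission t_tx = L/R = 1000/20900000000 = 0.0478469 μs.
Per-hop propagation t_prop = 4100000/210000000 = 19523.8 μs.
Pipeline fill: first packet needs 4·t_tx to clear all hops; remaining 34 packets each add one t_tx.
Total = (4+35-1)·t_tx + 4·t_prop = 38·0.0478469 + 4·19523.8 = 78100 μs.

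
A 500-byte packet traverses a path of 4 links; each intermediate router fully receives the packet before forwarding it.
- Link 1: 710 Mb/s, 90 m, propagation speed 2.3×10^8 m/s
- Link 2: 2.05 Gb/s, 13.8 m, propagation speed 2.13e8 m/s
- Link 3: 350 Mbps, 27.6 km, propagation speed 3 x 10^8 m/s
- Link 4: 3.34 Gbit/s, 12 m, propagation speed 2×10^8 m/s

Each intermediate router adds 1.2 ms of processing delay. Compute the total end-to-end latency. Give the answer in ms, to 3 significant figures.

L = 500 × 8 = 4000 bits.
Transmission delays (L/R per hop): 0.0056338, 0.00195122, 0.0114286, 0.0011976 ms; sum = 0.0202112 ms.
Propagation delays (d/s per hop): 0.000391304, 6.47887e-05, 0.092, 6e-05 ms; sum = 0.0925161 ms.
Processing at 3 router(s): 3 × 1.2 ms = 3.6 ms.
End-to-end = 3.71 ms.

3.71 ms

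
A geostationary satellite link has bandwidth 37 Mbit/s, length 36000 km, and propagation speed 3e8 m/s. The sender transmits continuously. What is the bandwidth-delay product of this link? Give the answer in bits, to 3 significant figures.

Propagation delay = 36000000 / 300000000 = 0.12 s.
BDP = R × t_prop = 37000000 × 0.12 = 4440000 bits.

4440000 bits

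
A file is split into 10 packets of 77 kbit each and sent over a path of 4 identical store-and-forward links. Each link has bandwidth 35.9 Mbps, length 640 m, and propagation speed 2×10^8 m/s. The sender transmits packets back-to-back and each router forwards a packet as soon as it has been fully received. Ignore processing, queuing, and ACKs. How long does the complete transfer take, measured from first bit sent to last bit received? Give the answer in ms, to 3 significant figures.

27.9 ms

Per-hop transmission t_tx = L/R = 77000/35900000 = 2.14485 ms.
Per-hop propagation t_prop = 640/200000000 = 0.0032 ms.
Pipeline fill: first packet needs 4·t_tx to clear all hops; remaining 9 packets each add one t_tx.
Total = (4+10-1)·t_tx + 4·t_prop = 13·2.14485 + 4·0.0032 = 27.9 ms.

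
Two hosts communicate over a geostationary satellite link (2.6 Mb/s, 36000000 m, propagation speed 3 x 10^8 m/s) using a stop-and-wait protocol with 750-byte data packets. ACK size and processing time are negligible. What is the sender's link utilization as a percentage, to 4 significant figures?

0.9524 %

t_tx = L/R = 6000/2600000 = 0.00230769 s.
t_prop = 36000000/300000000 = 0.12 s; RTT = 0.24 s.
Cycle = t_tx + RTT = 0.242308 s.
Utilization = t_tx / cycle = 0.00230769/0.242308 = 0.9524 %.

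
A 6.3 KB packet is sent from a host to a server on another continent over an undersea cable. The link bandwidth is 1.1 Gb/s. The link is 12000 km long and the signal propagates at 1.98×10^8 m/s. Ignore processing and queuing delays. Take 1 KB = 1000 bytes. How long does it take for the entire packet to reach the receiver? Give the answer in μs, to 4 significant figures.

60650 μs

L = 50400 bits.
Transmission delay = L/R = 50400 / 1100000000 = 45.8182 μs.
Propagation delay = d/s = 12000000 m / 198000000 m/s = 60606.1 μs.
Total = 60650 μs.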